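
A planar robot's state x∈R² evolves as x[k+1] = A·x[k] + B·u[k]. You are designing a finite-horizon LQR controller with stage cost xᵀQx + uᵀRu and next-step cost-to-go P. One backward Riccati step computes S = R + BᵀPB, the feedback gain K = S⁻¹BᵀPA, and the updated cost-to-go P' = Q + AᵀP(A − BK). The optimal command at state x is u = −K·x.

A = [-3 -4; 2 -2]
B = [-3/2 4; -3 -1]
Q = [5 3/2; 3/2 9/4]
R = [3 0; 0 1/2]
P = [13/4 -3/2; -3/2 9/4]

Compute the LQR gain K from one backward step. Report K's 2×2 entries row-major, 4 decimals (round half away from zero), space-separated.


BᵀP = [-0.3750 -4.5000; 14.5000 -8.2500]
S = R + BᵀPB = [3 0; 0 1/2] + [14.0625 3.0000; 3.0000 66.2500] = [17.0625 3.0000; 3.0000 66.7500]
BᵀPA = [-7.8750 10.5000; -60.0000 -41.5000]
K = S⁻¹·BᵀPA = [-0.3059 0.7305; -0.8851 -0.6546]
A−BK = [0.0816 -0.2861; 0.1971 -0.4631]
AᵀP(A−BK) = [0.7333 -0.5207; -0.5207 2.1661]
P' = Q + AᵀP(A−BK) = [5.7333 0.9793; 0.9793 4.4161]
tr(P') = 10.1494

-0.3059 0.7305 -0.8851 -0.6546


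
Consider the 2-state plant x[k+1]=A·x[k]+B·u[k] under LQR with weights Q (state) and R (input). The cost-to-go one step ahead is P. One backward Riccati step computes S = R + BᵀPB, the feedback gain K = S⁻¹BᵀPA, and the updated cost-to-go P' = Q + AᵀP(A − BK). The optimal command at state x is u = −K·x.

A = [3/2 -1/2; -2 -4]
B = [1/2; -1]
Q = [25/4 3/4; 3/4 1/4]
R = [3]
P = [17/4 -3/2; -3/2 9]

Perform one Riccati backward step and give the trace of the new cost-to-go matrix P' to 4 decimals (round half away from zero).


BᵀP = [3.6250 -9.7500]
S = R + BᵀPB = [3] + [11.5625] = [14.5625]
BᵀPA = [24.9375 37.1875]
K = S⁻¹·BᵀPA = [1.7124 2.5536]
A−BK = [0.6438 -1.7768; -0.2876 -1.4464]
AᵀP(A−BK) = [11.8584 12.6309; 12.6309 44.0987]
P' = Q + AᵀP(A−BK) = [18.1084 13.3809; 13.3809 44.3487]
tr(P') = 62.4571

62.4571


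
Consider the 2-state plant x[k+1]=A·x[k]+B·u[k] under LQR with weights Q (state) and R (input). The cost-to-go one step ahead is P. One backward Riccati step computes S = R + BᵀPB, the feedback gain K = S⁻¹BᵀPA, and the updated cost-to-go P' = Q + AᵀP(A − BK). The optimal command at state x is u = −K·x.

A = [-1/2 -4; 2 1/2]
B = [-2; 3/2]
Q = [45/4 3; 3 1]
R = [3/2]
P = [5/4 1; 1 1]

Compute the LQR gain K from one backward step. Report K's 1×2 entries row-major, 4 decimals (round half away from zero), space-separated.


BᵀP = [-1.0000 -0.5000]
S = R + BᵀPB = [3/2] + [1.2500] = [2.7500]
BᵀPA = [-0.5000 3.7500]
K = S⁻¹·BᵀPA = [-0.1818 1.3636]
A−BK = [-0.8636 -1.2727; 2.2727 -1.5455]
AᵀP(A−BK) = [2.2216 -4.0682; -4.0682 11.1364]
P' = Q + AᵀP(A−BK) = [13.4716 -1.0682; -1.0682 12.1364]
tr(P') = 25.6080

-0.1818 1.3636


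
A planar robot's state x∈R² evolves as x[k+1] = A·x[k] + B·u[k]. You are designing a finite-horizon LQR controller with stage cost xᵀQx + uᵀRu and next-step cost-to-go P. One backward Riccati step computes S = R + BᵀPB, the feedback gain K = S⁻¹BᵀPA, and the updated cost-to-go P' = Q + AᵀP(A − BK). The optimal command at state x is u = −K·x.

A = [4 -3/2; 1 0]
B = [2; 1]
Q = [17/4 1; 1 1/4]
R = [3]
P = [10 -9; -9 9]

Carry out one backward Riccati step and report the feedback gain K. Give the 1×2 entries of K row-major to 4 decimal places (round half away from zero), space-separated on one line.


2.1875 -1.0313

BᵀP = [11.0000 -9.0000]
S = R + BᵀPB = [3] + [13.0000] = [16.0000]
BᵀPA = [35.0000 -16.5000]
K = S⁻¹·BᵀPA = [2.1875 -1.0313]
A−BK = [-0.3750 0.5625; -1.1875 1.0313]
AᵀP(A−BK) = [20.4375 -10.4063; -10.4063 5.4844]
P' = Q + AᵀP(A−BK) = [24.6875 -9.4063; -9.4063 5.7344]
tr(P') = 30.4219


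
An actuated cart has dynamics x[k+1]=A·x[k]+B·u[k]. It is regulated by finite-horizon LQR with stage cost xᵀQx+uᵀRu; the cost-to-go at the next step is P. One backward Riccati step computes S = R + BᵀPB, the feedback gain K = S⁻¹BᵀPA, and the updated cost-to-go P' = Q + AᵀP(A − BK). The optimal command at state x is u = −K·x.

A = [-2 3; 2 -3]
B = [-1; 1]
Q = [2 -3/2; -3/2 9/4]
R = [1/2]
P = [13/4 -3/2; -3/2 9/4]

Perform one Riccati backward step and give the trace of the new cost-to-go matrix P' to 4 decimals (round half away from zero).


10.3889

BᵀP = [-4.7500 3.7500]
S = R + BᵀPB = [1/2] + [8.5000] = [9.0000]
BᵀPA = [17.0000 -25.5000]
K = S⁻¹·BᵀPA = [1.8889 -2.8333]
A−BK = [-0.1111 0.1667; 0.1111 -0.1667]
AᵀP(A−BK) = [1.8889 -2.8333; -2.8333 4.2500]
P' = Q + AᵀP(A−BK) = [3.8889 -4.3333; -4.3333 6.5000]
tr(P') = 10.3889


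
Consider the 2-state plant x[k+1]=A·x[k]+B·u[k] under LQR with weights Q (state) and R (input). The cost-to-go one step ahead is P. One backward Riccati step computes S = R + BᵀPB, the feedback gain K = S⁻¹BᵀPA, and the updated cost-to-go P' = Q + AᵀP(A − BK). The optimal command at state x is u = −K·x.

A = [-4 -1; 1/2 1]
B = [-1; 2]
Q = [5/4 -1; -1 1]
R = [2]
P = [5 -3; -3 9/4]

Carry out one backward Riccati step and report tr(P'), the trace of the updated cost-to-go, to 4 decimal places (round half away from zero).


BᵀP = [-11.0000 7.5000]
S = R + BᵀPB = [2] + [26.0000] = [28.0000]
BᵀPA = [47.7500 18.5000]
K = S⁻¹·BᵀPA = [1.7054 0.6607]
A−BK = [-2.2946 -0.3393; -2.9107 -0.3214]
AᵀP(A−BK) = [11.1317 3.0759; 3.0759 1.0268]
P' = Q + AᵀP(A−BK) = [12.3817 2.0759; 2.0759 2.0268]
tr(P') = 14.4085

14.4085


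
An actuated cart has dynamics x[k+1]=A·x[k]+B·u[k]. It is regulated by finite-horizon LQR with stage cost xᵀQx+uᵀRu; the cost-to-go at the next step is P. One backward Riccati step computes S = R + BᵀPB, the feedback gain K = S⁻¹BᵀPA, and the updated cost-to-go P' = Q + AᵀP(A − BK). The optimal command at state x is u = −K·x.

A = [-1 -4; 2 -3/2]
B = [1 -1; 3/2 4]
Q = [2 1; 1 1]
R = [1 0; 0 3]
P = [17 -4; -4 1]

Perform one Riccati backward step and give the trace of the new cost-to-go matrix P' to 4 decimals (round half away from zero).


BᵀP = [11.0000 -2.5000; -33.0000 8.0000]
S = R + BᵀPB = [1 0; 0 3] + [7.2500 -21.0000; -21.0000 65.0000] = [8.2500 -21.0000; -21.0000 68.0000]
BᵀPA = [-16.0000 -40.2500; 49.0000 120.0000]
K = S⁻¹·BᵀPA = [-0.4917 -1.8083; 0.5688 1.2063]
A−BK = [0.0604 -0.9854; 0.4625 -3.6125]
AᵀP(A−BK) = [1.2646 2.9604; 2.9604 8.7146]
P' = Q + AᵀP(A−BK) = [3.2646 3.9604; 3.9604 9.7146]
tr(P') = 12.9792

12.9792


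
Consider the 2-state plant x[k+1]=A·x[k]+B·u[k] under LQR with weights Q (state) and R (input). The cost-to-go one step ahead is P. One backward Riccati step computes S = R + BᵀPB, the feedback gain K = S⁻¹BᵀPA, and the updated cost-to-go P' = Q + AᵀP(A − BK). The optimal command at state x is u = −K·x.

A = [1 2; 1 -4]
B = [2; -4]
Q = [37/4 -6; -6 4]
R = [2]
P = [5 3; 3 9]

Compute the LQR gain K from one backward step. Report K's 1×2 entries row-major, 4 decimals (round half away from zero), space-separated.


-0.2712 0.9831

BᵀP = [-2.0000 -30.0000]
S = R + BᵀPB = [2] + [116.0000] = [118.0000]
BᵀPA = [-32.0000 116.0000]
K = S⁻¹·BᵀPA = [-0.2712 0.9831]
A−BK = [1.5424 0.0339; -0.0847 -0.0678]
AᵀP(A−BK) = [11.3220 -0.5424; -0.5424 1.9661]
P' = Q + AᵀP(A−BK) = [20.5720 -6.5424; -6.5424 5.9661]
tr(P') = 26.5381


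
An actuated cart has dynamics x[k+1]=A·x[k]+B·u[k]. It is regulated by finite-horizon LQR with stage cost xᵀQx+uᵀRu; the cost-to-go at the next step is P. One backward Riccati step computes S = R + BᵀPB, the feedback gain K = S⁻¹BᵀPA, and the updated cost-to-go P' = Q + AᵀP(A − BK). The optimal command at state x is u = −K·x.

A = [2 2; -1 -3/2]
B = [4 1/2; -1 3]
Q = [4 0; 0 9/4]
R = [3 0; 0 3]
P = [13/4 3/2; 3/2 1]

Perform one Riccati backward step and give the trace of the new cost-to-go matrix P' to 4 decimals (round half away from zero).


BᵀP = [11.5000 5.0000; 6.1250 3.7500]
S = R + BᵀPB = [3 0; 0 3] + [41.0000 20.7500; 20.7500 14.3125] = [44.0000 20.7500; 20.7500 17.3125]
BᵀPA = [18.0000 15.5000; 8.5000 6.6250]
K = S⁻¹·BᵀPA = [0.4084 0.3952; 0.0015 -0.0910]
A−BK = [0.3657 0.4648; -0.5962 -0.8319]
AᵀP(A−BK) = [0.6363 0.6601; 0.6601 0.7275]
P' = Q + AᵀP(A−BK) = [4.6363 0.6601; 0.6601 2.9775]
tr(P') = 7.6138

7.6138


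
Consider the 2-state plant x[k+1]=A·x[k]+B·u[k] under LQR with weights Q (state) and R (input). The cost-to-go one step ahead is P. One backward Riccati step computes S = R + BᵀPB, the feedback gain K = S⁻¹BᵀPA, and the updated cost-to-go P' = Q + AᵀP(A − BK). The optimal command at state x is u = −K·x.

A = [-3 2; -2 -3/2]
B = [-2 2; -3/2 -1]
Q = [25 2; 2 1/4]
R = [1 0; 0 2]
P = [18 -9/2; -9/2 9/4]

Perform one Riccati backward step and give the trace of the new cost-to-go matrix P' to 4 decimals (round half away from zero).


BᵀP = [-29.2500 5.6250; 40.5000 -11.2500]
S = R + BᵀPB = [1 0; 0 2] + [50.0625 -64.1250; -64.1250 92.2500] = [51.0625 -64.1250; -64.1250 94.2500]
BᵀPA = [76.5000 -66.9375; -99.0000 97.8750]
K = S⁻¹·BᵀPA = [1.2300 -0.0466; -0.2136 1.0068]
A−BK = [-0.1129 -0.1067; -0.3686 -0.5631]
AᵀP(A−BK) = [1.7647 -0.2665; -0.2665 2.4070]
P' = Q + AᵀP(A−BK) = [26.7647 1.7335; 1.7335 2.6570]
tr(P') = 29.4216

29.4216


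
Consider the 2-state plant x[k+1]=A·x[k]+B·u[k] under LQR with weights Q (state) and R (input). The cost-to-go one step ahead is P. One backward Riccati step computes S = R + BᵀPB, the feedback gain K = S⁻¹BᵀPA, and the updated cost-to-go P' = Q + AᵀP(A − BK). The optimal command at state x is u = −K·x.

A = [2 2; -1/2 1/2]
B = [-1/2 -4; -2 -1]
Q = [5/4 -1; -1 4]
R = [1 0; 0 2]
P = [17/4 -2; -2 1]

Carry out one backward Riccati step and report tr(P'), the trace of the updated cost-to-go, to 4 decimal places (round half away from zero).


6.5011

BᵀP = [1.8750 -1.0000; -15.0000 7.0000]
S = R + BᵀPB = [1 0; 0 2] + [1.0625 -6.5000; -6.5000 53.0000] = [2.0625 -6.5000; -6.5000 55.0000]
BᵀPA = [4.2500 3.2500; -33.5000 -26.5000]
K = S⁻¹·BᵀPA = [0.2248 0.0913; -0.5825 -0.4710]
A−BK = [-0.2177 0.1615; -0.6330 0.2116]
AᵀP(A−BK) = [0.7801 0.5825; 0.5825 0.4710]
P' = Q + AᵀP(A−BK) = [2.0301 -0.4175; -0.4175 4.4710]
tr(P') = 6.5011


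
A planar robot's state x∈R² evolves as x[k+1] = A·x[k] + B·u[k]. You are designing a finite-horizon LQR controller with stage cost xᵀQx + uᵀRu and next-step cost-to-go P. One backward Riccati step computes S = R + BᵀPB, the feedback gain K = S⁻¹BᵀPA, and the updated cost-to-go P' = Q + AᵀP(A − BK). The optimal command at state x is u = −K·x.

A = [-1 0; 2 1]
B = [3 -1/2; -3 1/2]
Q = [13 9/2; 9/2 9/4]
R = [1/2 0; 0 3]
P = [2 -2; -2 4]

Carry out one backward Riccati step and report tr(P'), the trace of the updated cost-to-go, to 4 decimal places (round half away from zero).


16.2106

BᵀP = [12.0000 -18.0000; -2.0000 3.0000]
S = R + BᵀPB = [1/2 0; 0 3] + [90.0000 -15.0000; -15.0000 2.5000] = [90.5000 -15.0000; -15.0000 5.5000]
BᵀPA = [-48.0000 -18.0000; 8.0000 3.0000]
K = S⁻¹·BᵀPA = [-0.5280 -0.1980; 0.0147 0.0055]
A−BK = [0.5912 0.5967; 0.4088 0.4033]
AᵀP(A−BK) = [0.5408 0.4528; 0.4528 0.4198]
P' = Q + AᵀP(A−BK) = [13.5408 4.9528; 4.9528 2.6698]
tr(P') = 16.2106


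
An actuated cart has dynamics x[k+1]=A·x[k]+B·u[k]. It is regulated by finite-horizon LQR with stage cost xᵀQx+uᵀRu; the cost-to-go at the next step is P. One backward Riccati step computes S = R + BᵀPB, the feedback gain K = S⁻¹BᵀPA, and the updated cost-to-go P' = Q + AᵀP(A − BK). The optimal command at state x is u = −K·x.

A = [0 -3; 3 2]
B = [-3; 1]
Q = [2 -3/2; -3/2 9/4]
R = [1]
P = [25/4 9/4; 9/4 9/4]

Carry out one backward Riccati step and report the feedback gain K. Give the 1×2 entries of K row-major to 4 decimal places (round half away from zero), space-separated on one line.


BᵀP = [-16.5000 -4.5000]
S = R + BᵀPB = [1] + [45.0000] = [46.0000]
BᵀPA = [-13.5000 40.5000]
K = S⁻¹·BᵀPA = [-0.2935 0.8804]
A−BK = [-0.8804 -0.3587; 3.2935 1.1196]
AᵀP(A−BK) = [16.2880 5.1359; 5.1359 2.5924]
P' = Q + AᵀP(A−BK) = [18.2880 3.6359; 3.6359 4.8424]
tr(P') = 23.1304

-0.2935 0.8804


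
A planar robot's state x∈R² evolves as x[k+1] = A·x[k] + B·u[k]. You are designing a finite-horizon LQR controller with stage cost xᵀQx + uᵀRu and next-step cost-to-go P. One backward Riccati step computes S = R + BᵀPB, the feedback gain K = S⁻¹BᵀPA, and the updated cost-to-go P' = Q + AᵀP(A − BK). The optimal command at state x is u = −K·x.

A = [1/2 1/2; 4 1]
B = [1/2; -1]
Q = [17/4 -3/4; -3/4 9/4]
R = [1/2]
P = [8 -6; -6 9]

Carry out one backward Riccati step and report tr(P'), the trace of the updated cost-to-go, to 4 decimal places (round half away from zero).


25.0429

BᵀP = [10.0000 -12.0000]
S = R + BᵀPB = [1/2] + [17.0000] = [17.5000]
BᵀPA = [-43.0000 -7.0000]
K = S⁻¹·BᵀPA = [-2.4571 -0.4000]
A−BK = [1.7286 0.7000; 1.5429 0.6000]
AᵀP(A−BK) = [16.3429 5.8000; 5.8000 2.2000]
P' = Q + AᵀP(A−BK) = [20.5929 5.0500; 5.0500 4.4500]
tr(P') = 25.0429


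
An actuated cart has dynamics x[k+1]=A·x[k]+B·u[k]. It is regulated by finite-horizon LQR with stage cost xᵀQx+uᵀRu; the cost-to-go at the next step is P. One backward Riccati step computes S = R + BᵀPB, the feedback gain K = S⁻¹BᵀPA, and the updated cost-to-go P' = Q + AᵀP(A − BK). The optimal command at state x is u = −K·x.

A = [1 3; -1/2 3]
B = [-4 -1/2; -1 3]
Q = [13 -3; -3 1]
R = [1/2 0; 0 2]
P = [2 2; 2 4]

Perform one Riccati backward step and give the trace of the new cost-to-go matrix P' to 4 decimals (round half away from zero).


15.4044

BᵀP = [-10.0000 -12.0000; 5.0000 11.0000]
S = R + BᵀPB = [1/2 0; 0 2] + [52.0000 -31.0000; -31.0000 30.5000] = [52.5000 -31.0000; -31.0000 32.5000]
BᵀPA = [-4.0000 -66.0000; -0.5000 48.0000]
K = S⁻¹·BᵀPA = [-0.1952 -0.8816; -0.2016 0.6360]
A−BK = [0.1182 -0.2083; -0.0904 0.2103]
AᵀP(A−BK) = [0.1182 -0.2083; -0.2083 1.2861]
P' = Q + AᵀP(A−BK) = [13.1182 -3.2083; -3.2083 2.2861]
tr(P') = 15.4044


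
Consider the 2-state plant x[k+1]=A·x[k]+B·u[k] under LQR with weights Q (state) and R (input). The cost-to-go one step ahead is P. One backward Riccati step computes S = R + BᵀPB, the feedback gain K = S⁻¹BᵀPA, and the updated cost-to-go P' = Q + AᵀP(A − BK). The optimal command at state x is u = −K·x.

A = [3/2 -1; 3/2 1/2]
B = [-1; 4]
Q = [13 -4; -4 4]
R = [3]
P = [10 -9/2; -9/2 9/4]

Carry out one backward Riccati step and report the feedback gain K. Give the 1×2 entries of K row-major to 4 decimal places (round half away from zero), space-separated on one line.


BᵀP = [-28.0000 13.5000]
S = R + BᵀPB = [3] + [82.0000] = [85.0000]
BᵀPA = [-21.7500 34.7500]
K = S⁻¹·BᵀPA = [-0.2559 0.4088]
A−BK = [1.2441 -0.5912; 2.5235 -1.1353]
AᵀP(A−BK) = [1.7471 -1.0456; -1.0456 0.8559]
P' = Q + AᵀP(A−BK) = [14.7471 -5.0456; -5.0456 4.8559]
tr(P') = 19.6029

-0.2559 0.4088


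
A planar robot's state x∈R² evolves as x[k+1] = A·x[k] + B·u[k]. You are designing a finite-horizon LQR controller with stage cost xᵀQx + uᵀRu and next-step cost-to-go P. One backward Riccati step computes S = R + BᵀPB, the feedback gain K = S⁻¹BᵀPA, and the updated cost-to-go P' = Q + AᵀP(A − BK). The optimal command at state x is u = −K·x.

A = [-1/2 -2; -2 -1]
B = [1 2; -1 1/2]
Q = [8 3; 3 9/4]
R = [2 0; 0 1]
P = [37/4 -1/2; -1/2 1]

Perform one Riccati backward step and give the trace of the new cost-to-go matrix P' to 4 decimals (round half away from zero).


13.7077

BᵀP = [9.7500 -1.5000; 18.2500 -0.5000]
S = R + BᵀPB = [2 0; 0 1] + [11.2500 18.7500; 18.7500 36.2500] = [13.2500 18.7500; 18.7500 37.2500]
BᵀPA = [-1.8750 -18.0000; -8.1250 -36.0000]
K = S⁻¹·BᵀPA = [0.5810 0.0317; -0.5106 -0.9824]
A−BK = [-0.0599 -0.0669; -1.1637 -0.4771]
AᵀP(A−BK) = [2.2535 1.0775; 1.0775 1.2042]
P' = Q + AᵀP(A−BK) = [10.2535 4.0775; 4.0775 3.4542]
tr(P') = 13.7077


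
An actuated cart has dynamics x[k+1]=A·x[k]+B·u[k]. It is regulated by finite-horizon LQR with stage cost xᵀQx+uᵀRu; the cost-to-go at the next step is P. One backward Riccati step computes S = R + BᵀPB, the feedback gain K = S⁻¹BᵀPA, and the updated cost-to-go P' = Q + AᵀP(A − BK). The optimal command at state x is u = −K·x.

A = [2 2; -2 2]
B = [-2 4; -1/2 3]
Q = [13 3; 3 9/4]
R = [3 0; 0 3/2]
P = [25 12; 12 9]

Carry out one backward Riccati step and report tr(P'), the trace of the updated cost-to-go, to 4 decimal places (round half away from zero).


BᵀP = [-56.0000 -28.5000; 136.0000 75.0000]
S = R + BᵀPB = [3 0; 0 3/2] + [126.2500 -309.5000; -309.5000 769.0000] = [129.2500 -309.5000; -309.5000 770.5000]
BᵀPA = [-55.0000 -169.0000; 122.0000 422.0000]
K = S⁻¹·BᵀPA = [-1.2164 0.1039; -0.3303 0.5894]
A−BK = [0.8883 -0.1499; -1.6174 0.2837]
AᵀP(A−BK) = [13.3914 -2.1961; -2.1961 0.8190]
P' = Q + AᵀP(A−BK) = [26.3914 0.8039; 0.8039 3.0690]
tr(P') = 29.4604

29.4604


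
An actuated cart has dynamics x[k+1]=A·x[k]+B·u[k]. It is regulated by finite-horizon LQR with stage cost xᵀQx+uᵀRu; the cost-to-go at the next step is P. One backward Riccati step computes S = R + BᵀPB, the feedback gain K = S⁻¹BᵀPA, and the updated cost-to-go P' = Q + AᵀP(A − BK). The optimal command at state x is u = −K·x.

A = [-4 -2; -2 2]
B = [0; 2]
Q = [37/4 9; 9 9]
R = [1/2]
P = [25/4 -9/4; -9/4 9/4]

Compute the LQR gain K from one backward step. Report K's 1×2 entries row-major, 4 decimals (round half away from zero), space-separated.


BᵀP = [-4.5000 4.5000]
S = R + BᵀPB = [1/2] + [9.0000] = [9.5000]
BᵀPA = [9.0000 18.0000]
K = S⁻¹·BᵀPA = [0.9474 1.8947]
A−BK = [-4.0000 -2.0000; -3.8947 -1.7895]
AᵀP(A−BK) = [64.4737 32.9474; 32.9474 17.8947]
P' = Q + AᵀP(A−BK) = [73.7237 41.9474; 41.9474 26.8947]
tr(P') = 100.6184

0.9474 1.8947


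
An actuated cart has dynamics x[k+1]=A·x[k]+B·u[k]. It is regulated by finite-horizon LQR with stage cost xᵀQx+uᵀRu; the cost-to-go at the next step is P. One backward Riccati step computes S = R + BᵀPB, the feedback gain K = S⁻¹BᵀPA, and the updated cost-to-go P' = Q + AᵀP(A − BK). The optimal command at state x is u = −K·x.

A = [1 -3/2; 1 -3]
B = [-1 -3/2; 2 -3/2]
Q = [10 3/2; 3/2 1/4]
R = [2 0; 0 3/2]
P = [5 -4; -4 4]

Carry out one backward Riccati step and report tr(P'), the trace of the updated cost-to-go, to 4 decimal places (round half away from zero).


12.6615

BᵀP = [-13.0000 12.0000; -1.5000 0.0000]
S = R + BᵀPB = [2 0; 0 3/2] + [37.0000 1.5000; 1.5000 2.2500] = [39.0000 1.5000; 1.5000 3.7500]
BᵀPA = [-1.0000 -16.5000; -1.5000 2.2500]
K = S⁻¹·BᵀPA = [-0.0104 -0.4531; -0.3958 0.7813]
A−BK = [0.3958 -0.7813; 0.4271 -0.9219]
AᵀP(A−BK) = [0.3958 -0.7813; -0.7813 2.0156]
P' = Q + AᵀP(A−BK) = [10.3958 0.7188; 0.7188 2.2656]
tr(P') = 12.6615


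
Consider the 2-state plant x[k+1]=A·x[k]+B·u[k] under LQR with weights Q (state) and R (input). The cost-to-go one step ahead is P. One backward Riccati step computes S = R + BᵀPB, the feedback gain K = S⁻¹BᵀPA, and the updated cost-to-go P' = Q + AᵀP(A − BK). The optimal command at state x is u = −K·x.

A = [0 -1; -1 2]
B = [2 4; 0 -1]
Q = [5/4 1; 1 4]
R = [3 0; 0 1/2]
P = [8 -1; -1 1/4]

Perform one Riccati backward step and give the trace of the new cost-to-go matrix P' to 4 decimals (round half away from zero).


BᵀP = [16.0000 -2.0000; 33.0000 -4.2500]
S = R + BᵀPB = [3 0; 0 1/2] + [32.0000 66.0000; 66.0000 136.2500] = [35.0000 66.0000; 66.0000 136.7500]
BᵀPA = [2.0000 -20.0000; 4.2500 -41.5000]
K = S⁻¹·BᵀPA = [-0.0163 0.0093; 0.0389 -0.3080]
A−BK = [-0.1232 0.2132; -0.9611 1.6920]
AᵀP(A−BK) = [0.1171 -0.2098; -0.2098 0.4056]
P' = Q + AᵀP(A−BK) = [1.3671 0.7902; 0.7902 4.4056]
tr(P') = 5.7727

5.7727


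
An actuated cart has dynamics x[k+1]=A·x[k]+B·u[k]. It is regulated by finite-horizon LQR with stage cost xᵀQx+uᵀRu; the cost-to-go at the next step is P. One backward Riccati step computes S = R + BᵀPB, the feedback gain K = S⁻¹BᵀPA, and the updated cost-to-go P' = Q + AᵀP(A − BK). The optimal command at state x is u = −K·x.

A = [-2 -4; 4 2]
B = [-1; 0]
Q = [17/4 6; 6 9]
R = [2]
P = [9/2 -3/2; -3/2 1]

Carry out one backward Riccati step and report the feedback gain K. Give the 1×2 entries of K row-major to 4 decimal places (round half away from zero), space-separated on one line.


BᵀP = [-4.5000 1.5000]
S = R + BᵀPB = [2] + [4.5000] = [6.5000]
BᵀPA = [15.0000 21.0000]
K = S⁻¹·BᵀPA = [2.3077 3.2308]
A−BK = [0.3077 -0.7692; 4.0000 2.0000]
AᵀP(A−BK) = [23.3846 25.5385; 25.5385 32.1538]
P' = Q + AᵀP(A−BK) = [27.6346 31.5385; 31.5385 41.1538]
tr(P') = 68.7885

2.3077 3.2308


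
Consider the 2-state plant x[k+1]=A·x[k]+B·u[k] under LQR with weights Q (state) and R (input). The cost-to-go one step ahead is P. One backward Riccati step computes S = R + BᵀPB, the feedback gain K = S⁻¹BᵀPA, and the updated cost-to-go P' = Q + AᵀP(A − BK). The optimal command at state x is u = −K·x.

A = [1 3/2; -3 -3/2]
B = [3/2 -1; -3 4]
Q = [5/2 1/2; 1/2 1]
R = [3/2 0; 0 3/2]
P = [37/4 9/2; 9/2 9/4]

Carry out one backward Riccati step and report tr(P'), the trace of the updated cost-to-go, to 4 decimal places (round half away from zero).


BᵀP = [0.3750 0.0000; 8.7500 4.5000]
S = R + BᵀPB = [3/2 0; 0 3/2] + [0.5625 -0.3750; -0.3750 9.2500] = [2.0625 -0.3750; -0.3750 10.7500]
BᵀPA = [0.3750 0.5625; -4.7500 6.3750]
K = S⁻¹·BᵀPA = [0.1021 0.3830; -0.4383 0.6064]
A−BK = [0.4085 1.5319; -0.9404 -2.7766]
AᵀP(A−BK) = [0.3798 -0.2633; -0.2633 1.5439]
P' = Q + AᵀP(A−BK) = [2.8798 0.2367; 0.2367 2.5439]
tr(P') = 5.4237

5.4237


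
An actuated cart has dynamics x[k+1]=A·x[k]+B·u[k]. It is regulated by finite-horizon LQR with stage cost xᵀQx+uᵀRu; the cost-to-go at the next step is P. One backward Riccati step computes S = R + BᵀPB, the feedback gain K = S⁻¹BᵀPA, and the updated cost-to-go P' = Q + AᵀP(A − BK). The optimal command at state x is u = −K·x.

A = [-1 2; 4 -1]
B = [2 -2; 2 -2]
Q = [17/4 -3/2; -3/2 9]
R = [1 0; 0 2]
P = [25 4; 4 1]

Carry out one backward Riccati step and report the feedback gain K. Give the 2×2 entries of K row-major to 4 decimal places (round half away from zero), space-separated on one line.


-0.0878 0.5171 0.0439 -0.2585

BᵀP = [58.0000 10.0000; -58.0000 -10.0000]
S = R + BᵀPB = [1 0; 0 2] + [136.0000 -136.0000; -136.0000 136.0000] = [137.0000 -136.0000; -136.0000 138.0000]
BᵀPA = [-18.0000 106.0000; 18.0000 -106.0000]
K = S⁻¹·BᵀPA = [-0.0878 0.5171; 0.0439 -0.2585]
A−BK = [-0.7366 0.4488; 4.2634 -2.5512]
AᵀP(A−BK) = [6.6293 -4.0390; -4.0390 2.7854]
P' = Q + AᵀP(A−BK) = [10.8793 -5.5390; -5.5390 11.7854]
tr(P') = 22.6646


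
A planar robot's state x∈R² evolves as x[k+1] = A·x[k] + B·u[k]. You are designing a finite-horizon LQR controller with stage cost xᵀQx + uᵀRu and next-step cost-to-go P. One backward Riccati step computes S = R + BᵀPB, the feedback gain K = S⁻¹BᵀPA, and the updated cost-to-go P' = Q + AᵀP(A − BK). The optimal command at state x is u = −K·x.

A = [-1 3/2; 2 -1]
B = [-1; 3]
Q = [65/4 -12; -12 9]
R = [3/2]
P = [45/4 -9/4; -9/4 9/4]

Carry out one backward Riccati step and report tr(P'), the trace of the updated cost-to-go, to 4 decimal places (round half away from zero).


BᵀP = [-18.0000 9.0000]
S = R + BᵀPB = [3/2] + [45.0000] = [46.5000]
BᵀPA = [36.0000 -36.0000]
K = S⁻¹·BᵀPA = [0.7742 -0.7742]
A−BK = [-0.2258 0.7258; -0.3226 1.3226]
AᵀP(A−BK) = [1.3790 -2.5040; -2.5040 6.4415]
P' = Q + AᵀP(A−BK) = [17.6290 -14.5040; -14.5040 15.4415]
tr(P') = 33.0706

33.0706


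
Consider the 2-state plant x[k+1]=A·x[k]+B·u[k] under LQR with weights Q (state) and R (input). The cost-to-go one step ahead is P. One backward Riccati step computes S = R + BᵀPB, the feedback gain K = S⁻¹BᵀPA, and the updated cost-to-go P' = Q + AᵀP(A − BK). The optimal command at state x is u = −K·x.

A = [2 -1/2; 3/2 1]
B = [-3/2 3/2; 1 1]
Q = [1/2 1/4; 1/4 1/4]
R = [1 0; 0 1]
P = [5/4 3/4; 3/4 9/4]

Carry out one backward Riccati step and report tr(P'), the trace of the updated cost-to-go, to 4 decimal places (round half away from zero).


2.9303

BᵀP = [-1.1250 1.1250; 2.6250 3.3750]
S = R + BᵀPB = [1 0; 0 1] + [2.8125 -0.5625; -0.5625 7.3125] = [3.8125 -0.5625; -0.5625 8.3125]
BᵀPA = [-0.5625 1.6875; 10.3125 2.0625]
K = S⁻¹·BᵀPA = [0.0359 0.4841; 1.2430 0.2809]
A−BK = [0.1892 -0.1952; 0.2211 0.2351]
AᵀP(A−BK) = [1.7639 0.4382; 0.4382 0.4163]
P' = Q + AᵀP(A−BK) = [2.2639 0.6882; 0.6882 0.6663]
tr(P') = 2.9303


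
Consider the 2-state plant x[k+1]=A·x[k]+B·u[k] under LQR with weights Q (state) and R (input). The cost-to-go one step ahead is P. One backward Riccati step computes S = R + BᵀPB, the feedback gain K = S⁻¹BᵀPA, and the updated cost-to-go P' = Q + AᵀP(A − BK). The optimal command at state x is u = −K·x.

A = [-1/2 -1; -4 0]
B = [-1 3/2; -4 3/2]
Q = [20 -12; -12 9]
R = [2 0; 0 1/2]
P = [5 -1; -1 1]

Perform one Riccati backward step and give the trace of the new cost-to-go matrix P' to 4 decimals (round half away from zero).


BᵀP = [-1.0000 -3.0000; 6.0000 0.0000]
S = R + BᵀPB = [2 0; 0 1/2] + [13.0000 -6.0000; -6.0000 9.0000] = [15.0000 -6.0000; -6.0000 9.5000]
BᵀPA = [12.5000 1.0000; -3.0000 -6.0000]
K = S⁻¹·BᵀPA = [0.9460 -0.2488; 0.2817 -0.7887]
A−BK = [0.0235 -0.0657; -0.6385 0.1878]
AᵀP(A−BK) = [2.2700 -0.7559; -0.7559 0.5164]
P' = Q + AᵀP(A−BK) = [22.2700 -12.7559; -12.7559 9.5164]
tr(P') = 31.7864

31.7864


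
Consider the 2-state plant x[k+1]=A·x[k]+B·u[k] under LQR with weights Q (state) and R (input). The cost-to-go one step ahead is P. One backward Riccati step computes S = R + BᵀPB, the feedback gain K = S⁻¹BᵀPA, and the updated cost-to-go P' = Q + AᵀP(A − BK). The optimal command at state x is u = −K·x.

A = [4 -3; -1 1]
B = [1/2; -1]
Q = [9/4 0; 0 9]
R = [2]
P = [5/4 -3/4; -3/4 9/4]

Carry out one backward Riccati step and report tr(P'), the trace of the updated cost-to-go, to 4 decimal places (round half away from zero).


BᵀP = [1.3750 -2.6250]
S = R + BᵀPB = [2] + [3.3125] = [5.3125]
BᵀPA = [8.1250 -6.7500]
K = S⁻¹·BᵀPA = [1.5294 -1.2706]
A−BK = [3.2353 -2.3647; 0.5294 -0.2706]
AᵀP(A−BK) = [15.8235 -12.1765; -12.1765 9.4235]
P' = Q + AᵀP(A−BK) = [18.0735 -12.1765; -12.1765 18.4235]
tr(P') = 36.4971

36.4971


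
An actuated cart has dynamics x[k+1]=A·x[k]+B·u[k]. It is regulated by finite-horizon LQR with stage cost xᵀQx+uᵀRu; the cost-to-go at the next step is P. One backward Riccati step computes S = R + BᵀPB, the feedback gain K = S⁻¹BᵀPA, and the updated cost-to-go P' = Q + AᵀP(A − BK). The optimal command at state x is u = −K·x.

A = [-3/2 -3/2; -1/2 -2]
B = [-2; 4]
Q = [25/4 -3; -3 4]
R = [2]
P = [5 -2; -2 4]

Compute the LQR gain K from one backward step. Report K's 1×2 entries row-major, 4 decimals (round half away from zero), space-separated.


0.1441 -0.1102

BᵀP = [-18.0000 20.0000]
S = R + BᵀPB = [2] + [116.0000] = [118.0000]
BᵀPA = [17.0000 -13.0000]
K = S⁻¹·BᵀPA = [0.1441 -0.1102]
A−BK = [-1.2119 -1.7203; -1.0763 -1.5593]
AᵀP(A−BK) = [6.8008 9.6229; 9.6229 13.8178]
P' = Q + AᵀP(A−BK) = [13.0508 6.6229; 6.6229 17.8178]
tr(P') = 30.8686


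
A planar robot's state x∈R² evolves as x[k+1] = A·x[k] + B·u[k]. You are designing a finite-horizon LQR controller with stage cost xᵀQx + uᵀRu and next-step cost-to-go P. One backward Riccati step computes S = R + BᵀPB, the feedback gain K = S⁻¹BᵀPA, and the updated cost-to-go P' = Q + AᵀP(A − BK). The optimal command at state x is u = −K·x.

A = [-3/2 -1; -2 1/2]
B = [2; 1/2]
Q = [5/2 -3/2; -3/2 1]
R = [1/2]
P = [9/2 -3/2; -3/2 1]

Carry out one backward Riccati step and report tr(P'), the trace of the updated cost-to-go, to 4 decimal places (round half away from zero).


5.6915

BᵀP = [8.2500 -2.5000]
S = R + BᵀPB = [1/2] + [15.2500] = [15.7500]
BᵀPA = [-7.3750 -9.5000]
K = S⁻¹·BᵀPA = [-0.4683 -0.6032]
A−BK = [-0.5635 0.2063; -1.7659 0.8016]
AᵀP(A−BK) = [1.6716 -0.5734; -0.5734 0.5198]
P' = Q + AᵀP(A−BK) = [4.1716 -2.0734; -2.0734 1.5198]
tr(P') = 5.6915


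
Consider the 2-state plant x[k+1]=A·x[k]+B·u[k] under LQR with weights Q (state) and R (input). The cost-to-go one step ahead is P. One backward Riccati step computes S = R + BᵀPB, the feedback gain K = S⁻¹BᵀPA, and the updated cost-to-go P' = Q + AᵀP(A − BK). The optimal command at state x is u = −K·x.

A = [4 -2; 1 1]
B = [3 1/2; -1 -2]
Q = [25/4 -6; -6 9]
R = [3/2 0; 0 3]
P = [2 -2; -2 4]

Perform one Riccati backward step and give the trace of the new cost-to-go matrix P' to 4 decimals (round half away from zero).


BᵀP = [8.0000 -10.0000; 5.0000 -9.0000]
S = R + BᵀPB = [3/2 0; 0 3] + [34.0000 24.0000; 24.0000 20.5000] = [35.5000 24.0000; 24.0000 23.5000]
BᵀPA = [22.0000 -26.0000; 11.0000 -19.0000]
K = S⁻¹·BᵀPA = [0.9797 -0.6002; -0.5324 -0.1955]
A−BK = [1.3272 -0.1016; 0.9148 0.0087]
AᵀP(A−BK) = [4.3040 -0.6447; -0.6447 0.6796]
P' = Q + AᵀP(A−BK) = [10.5540 -6.6447; -6.6447 9.6796]
tr(P') = 20.2335

20.2335


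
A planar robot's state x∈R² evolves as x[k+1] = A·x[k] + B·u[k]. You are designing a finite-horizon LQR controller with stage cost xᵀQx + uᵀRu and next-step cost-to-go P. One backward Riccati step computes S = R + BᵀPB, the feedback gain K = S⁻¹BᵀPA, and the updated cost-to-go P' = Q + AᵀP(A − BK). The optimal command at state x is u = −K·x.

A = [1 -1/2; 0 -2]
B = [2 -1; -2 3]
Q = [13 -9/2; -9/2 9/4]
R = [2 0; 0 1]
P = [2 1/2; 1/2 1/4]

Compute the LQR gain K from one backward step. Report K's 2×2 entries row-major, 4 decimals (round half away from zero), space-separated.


BᵀP = [3.0000 0.5000; -0.5000 0.2500]
S = R + BᵀPB = [2 0; 0 1] + [5.0000 -1.5000; -1.5000 1.2500] = [7.0000 -1.5000; -1.5000 2.2500]
BᵀPA = [3.0000 -2.5000; -0.5000 -0.2500]
K = S⁻¹·BᵀPA = [0.4444 -0.4444; 0.0741 -0.4074]
A−BK = [0.1852 -0.0185; 0.6667 -1.6667]
AᵀP(A−BK) = [0.7037 -0.8704; -0.8704 1.2870]
P' = Q + AᵀP(A−BK) = [13.7037 -5.3704; -5.3704 3.5370]
tr(P') = 17.2407

0.4444 -0.4444 0.0741 -0.4074


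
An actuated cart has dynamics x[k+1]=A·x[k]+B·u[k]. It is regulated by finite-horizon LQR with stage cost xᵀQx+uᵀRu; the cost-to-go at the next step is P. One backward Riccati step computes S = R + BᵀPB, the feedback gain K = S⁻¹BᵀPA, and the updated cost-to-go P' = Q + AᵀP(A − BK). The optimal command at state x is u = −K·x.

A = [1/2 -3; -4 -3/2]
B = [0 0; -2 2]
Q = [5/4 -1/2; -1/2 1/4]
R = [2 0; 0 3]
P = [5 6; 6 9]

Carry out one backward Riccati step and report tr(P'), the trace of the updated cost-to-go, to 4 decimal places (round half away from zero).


BᵀP = [-12.0000 -18.0000; 12.0000 18.0000]
S = R + BᵀPB = [2 0; 0 3] + [36.0000 -36.0000; -36.0000 36.0000] = [38.0000 -36.0000; -36.0000 39.0000]
BᵀPA = [66.0000 63.0000; -66.0000 -63.0000]
K = S⁻¹·BᵀPA = [1.0645 1.0161; -0.7097 -0.6774]
A−BK = [0.5000 -3.0000; -0.4516 1.8871]
AᵀP(A−BK) = [4.1532 2.2258; 2.2258 12.5565]
P' = Q + AᵀP(A−BK) = [5.4032 1.7258; 1.7258 12.8065]
tr(P') = 18.2097

18.2097


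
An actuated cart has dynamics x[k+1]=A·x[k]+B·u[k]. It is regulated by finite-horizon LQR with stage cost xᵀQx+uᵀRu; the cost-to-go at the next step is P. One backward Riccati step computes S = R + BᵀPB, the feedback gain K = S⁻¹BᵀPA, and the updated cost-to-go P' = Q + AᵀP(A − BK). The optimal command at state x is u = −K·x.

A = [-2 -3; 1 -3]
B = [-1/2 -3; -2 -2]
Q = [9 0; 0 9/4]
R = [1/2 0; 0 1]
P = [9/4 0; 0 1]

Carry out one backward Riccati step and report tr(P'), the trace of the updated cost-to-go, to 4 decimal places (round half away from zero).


BᵀP = [-1.1250 -2.0000; -6.7500 -2.0000]
S = R + BᵀPB = [1/2 0; 0 1] + [4.5625 7.3750; 7.3750 24.2500] = [5.0625 7.3750; 7.3750 25.2500]
BᵀPA = [0.2500 9.3750; 11.5000 26.2500]
K = S⁻¹·BᵀPA = [-1.0689 0.5872; 0.7677 0.8681]
A−BK = [-0.2315 -0.1021; 0.3974 -0.0894]
AᵀP(A−BK) = [1.4391 0.3702; 0.3702 0.9574]
P' = Q + AᵀP(A−BK) = [10.4391 0.3702; 0.3702 3.2074]
tr(P') = 13.6466

13.6466


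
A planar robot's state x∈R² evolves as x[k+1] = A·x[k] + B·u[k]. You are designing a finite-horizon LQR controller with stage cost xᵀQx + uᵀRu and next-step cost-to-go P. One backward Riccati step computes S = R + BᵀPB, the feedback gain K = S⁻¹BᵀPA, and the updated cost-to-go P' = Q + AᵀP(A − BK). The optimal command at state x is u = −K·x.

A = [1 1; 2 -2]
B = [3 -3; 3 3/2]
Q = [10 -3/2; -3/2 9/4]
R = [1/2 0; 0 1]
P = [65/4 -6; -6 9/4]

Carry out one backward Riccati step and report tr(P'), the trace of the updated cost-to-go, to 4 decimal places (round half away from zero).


BᵀP = [30.7500 -11.2500; -57.7500 21.3750]
S = R + BᵀPB = [1/2 0; 0 1] + [58.5000 -109.1250; -109.1250 205.3125] = [59.0000 -109.1250; -109.1250 206.3125]
BᵀPA = [8.2500 53.2500; -15.0000 -100.5000]
K = S⁻¹·BᵀPA = [0.2468 0.0722; 0.0578 -0.4489]
A−BK = [0.4331 -0.5634; 1.1728 -1.5433]
AᵀP(A−BK) = [0.0814 -0.0797; -0.0797 0.2872]
P' = Q + AᵀP(A−BK) = [10.0814 -1.5797; -1.5797 2.5372]
tr(P') = 12.6187

12.6187


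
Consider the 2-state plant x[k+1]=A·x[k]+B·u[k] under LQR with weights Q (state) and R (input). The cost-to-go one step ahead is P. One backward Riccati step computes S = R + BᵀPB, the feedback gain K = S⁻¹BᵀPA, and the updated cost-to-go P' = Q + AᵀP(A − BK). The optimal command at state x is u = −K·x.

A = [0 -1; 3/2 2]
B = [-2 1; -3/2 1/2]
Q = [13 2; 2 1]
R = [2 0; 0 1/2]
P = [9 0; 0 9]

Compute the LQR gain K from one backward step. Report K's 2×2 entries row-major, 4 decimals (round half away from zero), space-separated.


BᵀP = [-18.0000 -13.5000; 9.0000 4.5000]
S = R + BᵀPB = [2 0; 0 1/2] + [56.2500 -24.7500; -24.7500 11.2500] = [58.2500 -24.7500; -24.7500 11.7500]
BᵀPA = [-20.2500 -9.0000; 6.7500 0.0000]
K = S⁻¹·BᵀPA = [-0.9861 -1.4713; -1.5026 -3.0991]
A−BK = [-0.4696 -0.8435; 0.7722 1.3426]
AᵀP(A−BK) = [10.4243 18.1252; 18.1252 31.7583]
P' = Q + AᵀP(A−BK) = [23.4243 20.1252; 20.1252 32.7583]
tr(P') = 56.1826

-0.9861 -1.4713 -1.5026 -3.0991


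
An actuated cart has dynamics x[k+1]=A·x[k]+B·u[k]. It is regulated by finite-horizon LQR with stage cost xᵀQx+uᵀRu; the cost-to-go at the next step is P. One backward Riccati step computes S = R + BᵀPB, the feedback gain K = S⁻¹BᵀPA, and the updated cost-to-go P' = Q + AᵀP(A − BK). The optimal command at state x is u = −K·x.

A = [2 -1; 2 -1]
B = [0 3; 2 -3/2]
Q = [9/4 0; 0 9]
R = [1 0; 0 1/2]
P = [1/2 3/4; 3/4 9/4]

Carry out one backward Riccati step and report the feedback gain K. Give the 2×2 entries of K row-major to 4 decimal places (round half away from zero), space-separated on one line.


1.2962 -0.6481 0.4276 -0.2138

BᵀP = [1.5000 4.5000; 0.3750 -1.1250]
S = R + BᵀPB = [1 0; 0 1/2] + [9.0000 -2.2500; -2.2500 2.8125] = [10.0000 -2.2500; -2.2500 3.3125]
BᵀPA = [12.0000 -6.0000; -1.5000 0.7500]
K = S⁻¹·BᵀPA = [1.2962 -0.6481; 0.4276 -0.2138]
A−BK = [0.7171 -0.3586; 0.0490 -0.0245]
AᵀP(A−BK) = [2.0869 -1.0434; -1.0434 0.5217]
P' = Q + AᵀP(A−BK) = [4.3369 -1.0434; -1.0434 9.5217]
tr(P') = 13.8586


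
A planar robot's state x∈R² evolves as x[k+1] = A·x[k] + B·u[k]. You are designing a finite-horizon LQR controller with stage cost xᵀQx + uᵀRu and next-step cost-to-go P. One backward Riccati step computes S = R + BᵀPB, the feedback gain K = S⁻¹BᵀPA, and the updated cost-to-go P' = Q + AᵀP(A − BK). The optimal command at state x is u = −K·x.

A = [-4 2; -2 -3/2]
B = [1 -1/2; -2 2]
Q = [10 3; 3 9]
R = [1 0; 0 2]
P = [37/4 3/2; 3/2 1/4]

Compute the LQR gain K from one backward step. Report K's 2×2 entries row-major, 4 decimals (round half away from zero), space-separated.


BᵀP = [6.2500 1.0000; -1.6250 -0.2500]
S = R + BᵀPB = [1 0; 0 2] + [4.2500 -1.1250; -1.1250 0.3125] = [5.2500 -1.1250; -1.1250 2.3125]
BᵀPA = [-27.0000 11.0000; 7.0000 -2.8750]
K = S⁻¹·BᵀPA = [-5.0172 2.0417; 0.5862 -0.2500]
A−BK = [1.3103 -0.1667; -13.2069 3.0833]
AᵀP(A−BK) = [33.4310 -13.3750; -13.3750 5.3854]
P' = Q + AᵀP(A−BK) = [43.4310 -10.3750; -10.3750 14.3854]
tr(P') = 57.8165

-5.0172 2.0417 0.5862 -0.2500


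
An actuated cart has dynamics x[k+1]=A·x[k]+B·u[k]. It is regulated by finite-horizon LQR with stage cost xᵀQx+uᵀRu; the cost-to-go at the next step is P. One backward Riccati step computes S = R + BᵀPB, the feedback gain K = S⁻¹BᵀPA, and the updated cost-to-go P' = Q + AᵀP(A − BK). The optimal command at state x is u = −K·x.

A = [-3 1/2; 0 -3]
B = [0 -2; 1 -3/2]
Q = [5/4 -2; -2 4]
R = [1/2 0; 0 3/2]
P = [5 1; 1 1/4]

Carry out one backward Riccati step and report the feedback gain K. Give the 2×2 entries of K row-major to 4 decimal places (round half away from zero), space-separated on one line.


-0.1460 -0.2434 1.2170 0.0284

BᵀP = [1.0000 0.2500; -11.5000 -2.3750]
S = R + BᵀPB = [1/2 0; 0 3/2] + [0.2500 -2.3750; -2.3750 26.5625] = [0.7500 -2.3750; -2.3750 28.0625]
BᵀPA = [-3.0000 -0.2500; 34.5000 1.3750]
K = S⁻¹·BᵀPA = [-0.1460 -0.2434; 1.2170 0.0284]
A−BK = [-0.5659 0.5568; 1.9716 -2.7140]
AᵀP(A−BK) = [2.5740 -0.2099; -0.2099 0.4001]
P' = Q + AᵀP(A−BK) = [3.8240 -2.2099; -2.2099 4.4001]
tr(P') = 8.2241


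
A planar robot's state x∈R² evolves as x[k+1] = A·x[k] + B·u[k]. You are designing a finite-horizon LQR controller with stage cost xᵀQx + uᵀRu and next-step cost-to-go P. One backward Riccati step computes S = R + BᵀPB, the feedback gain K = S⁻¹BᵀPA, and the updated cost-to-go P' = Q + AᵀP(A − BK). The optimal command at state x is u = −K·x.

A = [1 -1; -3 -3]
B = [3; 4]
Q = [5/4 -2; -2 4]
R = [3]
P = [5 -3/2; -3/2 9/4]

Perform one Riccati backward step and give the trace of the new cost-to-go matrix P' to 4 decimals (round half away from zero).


44.7813

BᵀP = [9.0000 4.5000]
S = R + BᵀPB = [3] + [45.0000] = [48.0000]
BᵀPA = [-4.5000 -22.5000]
K = S⁻¹·BᵀPA = [-0.0938 -0.4688]
A−BK = [1.2813 0.4063; -2.6250 -1.1250]
AᵀP(A−BK) = [33.8281 13.1406; 13.1406 5.7031]
P' = Q + AᵀP(A−BK) = [35.0781 11.1406; 11.1406 9.7031]
tr(P') = 44.7813


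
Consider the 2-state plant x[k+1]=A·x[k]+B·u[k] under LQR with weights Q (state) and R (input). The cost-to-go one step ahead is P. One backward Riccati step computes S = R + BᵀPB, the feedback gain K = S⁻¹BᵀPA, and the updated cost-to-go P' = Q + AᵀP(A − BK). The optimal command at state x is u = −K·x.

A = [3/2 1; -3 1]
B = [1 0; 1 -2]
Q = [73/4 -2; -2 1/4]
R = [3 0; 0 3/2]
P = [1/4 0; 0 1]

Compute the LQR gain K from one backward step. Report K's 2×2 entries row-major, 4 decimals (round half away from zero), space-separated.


-0.1258 0.1484 1.0452 -0.3097

BᵀP = [0.2500 1.0000; 0.0000 -2.0000]
S = R + BᵀPB = [3 0; 0 3/2] + [1.2500 -2.0000; -2.0000 4.0000] = [4.2500 -2.0000; -2.0000 5.5000]
BᵀPA = [-2.6250 1.2500; 6.0000 -2.0000]
K = S⁻¹·BᵀPA = [-0.1258 0.1484; 1.0452 -0.3097]
A−BK = [1.6258 0.8516; -0.7839 0.2323]
AᵀP(A−BK) = [2.9613 -0.3774; -0.3774 0.4452]
P' = Q + AᵀP(A−BK) = [21.2113 -2.3774; -2.3774 0.6952]
tr(P') = 21.9065


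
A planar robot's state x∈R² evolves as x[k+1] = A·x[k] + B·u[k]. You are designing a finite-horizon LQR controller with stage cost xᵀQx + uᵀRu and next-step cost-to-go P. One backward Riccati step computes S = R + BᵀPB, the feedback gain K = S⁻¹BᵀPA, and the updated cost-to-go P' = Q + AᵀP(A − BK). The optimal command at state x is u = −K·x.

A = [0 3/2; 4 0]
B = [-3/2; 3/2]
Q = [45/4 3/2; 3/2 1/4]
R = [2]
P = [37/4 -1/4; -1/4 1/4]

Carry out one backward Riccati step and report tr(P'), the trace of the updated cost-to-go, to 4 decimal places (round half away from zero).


17.2966

BᵀP = [-14.2500 0.7500]
S = R + BᵀPB = [2] + [22.5000] = [24.5000]
BᵀPA = [3.0000 -21.3750]
K = S⁻¹·BᵀPA = [0.1224 -0.8724]
A−BK = [0.1837 0.1913; 3.8163 1.3087]
AᵀP(A−BK) = [3.6327 1.1173; 1.1173 2.1639]
P' = Q + AᵀP(A−BK) = [14.8827 2.6173; 2.6173 2.4139]
tr(P') = 17.2966
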